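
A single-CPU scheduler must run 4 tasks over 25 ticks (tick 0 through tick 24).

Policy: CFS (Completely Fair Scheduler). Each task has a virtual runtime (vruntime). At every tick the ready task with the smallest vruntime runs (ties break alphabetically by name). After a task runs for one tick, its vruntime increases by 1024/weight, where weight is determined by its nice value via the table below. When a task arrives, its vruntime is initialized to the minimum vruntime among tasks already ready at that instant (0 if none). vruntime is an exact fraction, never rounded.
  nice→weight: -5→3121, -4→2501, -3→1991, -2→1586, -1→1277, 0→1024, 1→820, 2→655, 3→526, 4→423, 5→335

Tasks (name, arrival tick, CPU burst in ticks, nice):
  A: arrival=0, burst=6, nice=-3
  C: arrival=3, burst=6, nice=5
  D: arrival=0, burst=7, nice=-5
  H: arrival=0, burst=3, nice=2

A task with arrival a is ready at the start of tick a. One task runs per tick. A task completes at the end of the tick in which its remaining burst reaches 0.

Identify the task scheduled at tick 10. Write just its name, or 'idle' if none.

t=0: vr[A=0 D=0 H=0] → run A
t=1: vr[A=1024/1991 D=0 H=0] → run D
t=2: vr[A=1024/1991 D=1024/3121 H=0] → run H
t=3: vr[A=1024/1991 C=1024/3121 D=1024/3121 H=1024/655] → run C
t=4: vr[A=1024/1991 C=3538944/1045535 D=1024/3121 H=1024/655] → run D
t=5: vr[A=1024/1991 C=3538944/1045535 D=2048/3121 H=1024/655] → run A
t=6: vr[A=2048/1991 C=3538944/1045535 D=2048/3121 H=1024/655] → run D
t=7: vr[A=2048/1991 C=3538944/1045535 D=3072/3121 H=1024/655] → run D
t=8: vr[A=2048/1991 C=3538944/1045535 D=4096/3121 H=1024/655] → run A
t=9: vr[A=3072/1991 C=3538944/1045535 D=4096/3121 H=1024/655] → run D
t=10: vr[A=3072/1991 C=3538944/1045535 D=5120/3121 H=1024/655] → run A
t=11: vr[A=4096/1991 C=3538944/1045535 D=5120/3121 H=1024/655] → run H
t=12: vr[A=4096/1991 C=3538944/1045535 D=5120/3121 H=2048/655] → run D
t=13: vr[A=4096/1991 C=3538944/1045535 D=6144/3121 H=2048/655] → run D
t=14: vr[A=4096/1991 C=3538944/1045535 H=2048/655] → run A
t=15: vr[A=5120/1991 C=3538944/1045535 H=2048/655] → run A
t=16: vr[C=3538944/1045535 H=2048/655] → run H
t=17: vr[C=3538944/1045535] → run C
t=18: vr[C=6734848/1045535] → run C
t=19: vr[C=9930752/1045535] → run C
t=20: vr[C=13126656/1045535] → run C
t=21: vr[C=3264512/209107] → run C
t=22: (idle)
t=23: (idle)
t=24: (idle)

running at tick 10 = A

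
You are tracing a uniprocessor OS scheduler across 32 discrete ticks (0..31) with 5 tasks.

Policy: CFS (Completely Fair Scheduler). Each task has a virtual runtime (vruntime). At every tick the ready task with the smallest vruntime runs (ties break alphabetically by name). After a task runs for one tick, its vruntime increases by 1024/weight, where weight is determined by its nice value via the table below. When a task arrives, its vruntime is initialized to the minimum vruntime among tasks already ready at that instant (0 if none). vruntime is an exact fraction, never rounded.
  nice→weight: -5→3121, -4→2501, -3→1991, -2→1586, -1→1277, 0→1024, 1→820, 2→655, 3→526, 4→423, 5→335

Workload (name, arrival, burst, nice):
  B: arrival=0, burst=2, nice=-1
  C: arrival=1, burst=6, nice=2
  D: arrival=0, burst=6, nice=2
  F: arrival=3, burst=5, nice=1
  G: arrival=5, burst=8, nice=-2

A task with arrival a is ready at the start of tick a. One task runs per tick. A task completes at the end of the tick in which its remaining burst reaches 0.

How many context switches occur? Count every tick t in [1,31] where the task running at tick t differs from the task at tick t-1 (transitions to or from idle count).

context switches = 24

t=0: vr[B=0 D=0] → run B
t=1: vr[B=1024/1277 C=0 D=0] → run C
t=2: vr[B=1024/1277 C=1024/655 D=0] → run D
t=3: vr[B=1024/1277 C=1024/655 D=1024/655 F=1024/1277] → run B
t=4: vr[C=1024/655 D=1024/655 F=1024/1277] → run F
t=5: vr[C=1024/655 D=1024/655 F=536832/261785 G=1024/655] → run C
t=6: vr[C=2048/655 D=1024/655 F=536832/261785 G=1024/655] → run D
t=7: vr[C=2048/655 D=2048/655 F=536832/261785 G=1024/655] → run G
t=8: vr[C=2048/655 D=2048/655 F=536832/261785 G=1147392/519415] → run F
t=9: vr[C=2048/655 D=2048/655 F=863744/261785 G=1147392/519415] → run G
t=10: vr[C=2048/655 D=2048/655 F=863744/261785 G=1482752/519415] → run G
t=11: vr[C=2048/655 D=2048/655 F=863744/261785 G=1818112/519415] → run C
t=12: vr[C=3072/655 D=2048/655 F=863744/261785 G=1818112/519415] → run D
t=13: vr[C=3072/655 D=3072/655 F=863744/261785 G=1818112/519415] → run F
t=14: vr[C=3072/655 D=3072/655 F=1190656/261785 G=1818112/519415] → run G
t=15: vr[C=3072/655 D=3072/655 F=1190656/261785 G=2153472/519415] → run G
t=16: vr[C=3072/655 D=3072/655 F=1190656/261785 G=2488832/519415] → run F
t=17: vr[C=3072/655 D=3072/655 F=1517568/261785 G=2488832/519415] → run C
t=18: vr[C=4096/655 D=3072/655 F=1517568/261785 G=2488832/519415] → run D
t=19: vr[C=4096/655 D=4096/655 F=1517568/261785 G=2488832/519415] → run G
t=20: vr[C=4096/655 D=4096/655 F=1517568/261785 G=2824192/519415] → run G
t=21: vr[C=4096/655 D=4096/655 F=1517568/261785 G=3159552/519415] → run F
t=22: vr[C=4096/655 D=4096/655 G=3159552/519415] → run G
t=23: vr[C=4096/655 D=4096/655] → run C
t=24: vr[C=1024/131 D=4096/655] → run D
t=25: vr[C=1024/131 D=1024/131] → run C
t=26: vr[D=1024/131] → run D
t=27: (idle)
t=28: (idle)
t=29: (idle)
t=30: (idle)
t=31: (idle)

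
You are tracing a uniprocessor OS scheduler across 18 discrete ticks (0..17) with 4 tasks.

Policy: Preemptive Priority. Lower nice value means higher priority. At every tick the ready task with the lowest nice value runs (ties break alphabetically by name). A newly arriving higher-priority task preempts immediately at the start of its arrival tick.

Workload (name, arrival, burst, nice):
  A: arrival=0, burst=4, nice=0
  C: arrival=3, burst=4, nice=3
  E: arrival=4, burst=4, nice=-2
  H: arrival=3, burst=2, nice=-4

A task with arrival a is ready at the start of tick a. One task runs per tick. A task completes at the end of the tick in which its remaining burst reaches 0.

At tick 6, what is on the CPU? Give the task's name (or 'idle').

running at tick 6 = E

t=0: ready={A} → run A
t=1: ready={A} → run A
t=2: ready={A} → run A
t=3: ready={A,C,H} → run H
t=4: ready={A,C,E,H} → run H
t=5: ready={A,C,E} → run E
t=6: ready={A,C,E} → run E
t=7: ready={A,C,E} → run E
t=8: ready={A,C,E} → run E
t=9: ready={A,C} → run A
t=10: ready={C} → run C
t=11: ready={C} → run C
t=12: ready={C} → run C
t=13: ready={C} → run C
t=14: (idle)
t=15: (idle)
t=16: (idle)
t=17: (idle)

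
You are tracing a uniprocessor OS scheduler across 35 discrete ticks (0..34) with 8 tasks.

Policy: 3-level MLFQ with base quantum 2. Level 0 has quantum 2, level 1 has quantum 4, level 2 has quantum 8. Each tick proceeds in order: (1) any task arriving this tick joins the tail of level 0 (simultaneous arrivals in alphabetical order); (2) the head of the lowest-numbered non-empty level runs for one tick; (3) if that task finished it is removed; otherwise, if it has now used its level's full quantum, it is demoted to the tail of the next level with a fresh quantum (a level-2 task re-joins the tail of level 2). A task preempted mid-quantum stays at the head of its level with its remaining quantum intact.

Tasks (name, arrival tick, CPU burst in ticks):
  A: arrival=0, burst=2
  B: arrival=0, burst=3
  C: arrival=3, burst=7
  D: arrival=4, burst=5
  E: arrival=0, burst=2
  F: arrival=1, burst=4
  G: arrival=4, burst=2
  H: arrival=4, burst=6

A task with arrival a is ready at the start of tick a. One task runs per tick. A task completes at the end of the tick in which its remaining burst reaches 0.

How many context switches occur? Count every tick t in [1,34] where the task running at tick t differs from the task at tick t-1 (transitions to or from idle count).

t=0: L0/L1/L2 = ABE/-/- → run A
t=1: L0/L1/L2 = ABEF/-/- → run A
t=2: L0/L1/L2 = BEF/-/- → run B
t=3: L0/L1/L2 = BEFC/-/- → run B
t=4: L0/L1/L2 = EFCDGH/B/- → run E
t=5: L0/L1/L2 = EFCDGH/B/- → run E
t=6: L0/L1/L2 = FCDGH/B/- → run F
t=7: L0/L1/L2 = FCDGH/B/- → run F
t=8: L0/L1/L2 = CDGH/BF/- → run C
t=9: L0/L1/L2 = CDGH/BF/- → run C
t=10: L0/L1/L2 = DGH/BFC/- → run D
t=11: L0/L1/L2 = DGH/BFC/- → run D
t=12: L0/L1/L2 = GH/BFCD/- → run G
t=13: L0/L1/L2 = GH/BFCD/- → run G
t=14: L0/L1/L2 = H/BFCD/- → run H
t=15: L0/L1/L2 = H/BFCD/- → run H
t=16: L0/L1/L2 = -/BFCDH/- → run B
t=17: L0/L1/L2 = -/FCDH/- → run F
t=18: L0/L1/L2 = -/FCDH/- → run F
t=19: L0/L1/L2 = -/CDH/- → run C
t=20: L0/L1/L2 = -/CDH/- → run C
t=21: L0/L1/L2 = -/CDH/- → run C
t=22: L0/L1/L2 = -/CDH/- → run C
t=23: L0/L1/L2 = -/DH/C → run D
t=24: L0/L1/L2 = -/DH/C → run D
t=25: L0/L1/L2 = -/DH/C → run D
t=26: L0/L1/L2 = -/H/C → run H
t=27: L0/L1/L2 = -/H/C → run H
t=28: L0/L1/L2 = -/H/C → run H
t=29: L0/L1/L2 = -/H/C → run H
t=30: L0/L1/L2 = -/-/C → run C
t=31: (idle)
t=32: (idle)
t=33: (idle)
t=34: (idle)

context switches = 14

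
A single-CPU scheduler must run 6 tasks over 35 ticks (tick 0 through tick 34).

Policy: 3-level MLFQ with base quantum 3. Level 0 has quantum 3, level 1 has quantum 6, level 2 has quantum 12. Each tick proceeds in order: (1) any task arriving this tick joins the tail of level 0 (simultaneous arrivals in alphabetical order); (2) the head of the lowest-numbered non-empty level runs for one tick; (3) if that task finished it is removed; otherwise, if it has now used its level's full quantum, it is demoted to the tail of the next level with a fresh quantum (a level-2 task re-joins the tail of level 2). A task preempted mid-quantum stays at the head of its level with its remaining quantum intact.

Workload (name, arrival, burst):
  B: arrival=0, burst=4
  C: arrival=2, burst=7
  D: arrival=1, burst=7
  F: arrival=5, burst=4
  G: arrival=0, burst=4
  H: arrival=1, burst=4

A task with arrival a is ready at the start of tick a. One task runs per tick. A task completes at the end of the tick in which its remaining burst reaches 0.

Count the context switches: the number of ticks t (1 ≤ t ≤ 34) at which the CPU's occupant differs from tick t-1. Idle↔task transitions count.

t=0: L0/L1/L2 = BG/-/- → run B
t=1: L0/L1/L2 = BGDH/-/- → run B
t=2: L0/L1/L2 = BGDHC/-/- → run B
t=3: L0/L1/L2 = GDHC/B/- → run G
t=4: L0/L1/L2 = GDHC/B/- → run G
t=5: L0/L1/L2 = GDHCF/B/- → run G
t=6: L0/L1/L2 = DHCF/BG/- → run D
t=7: L0/L1/L2 = DHCF/BG/- → run D
t=8: L0/L1/L2 = DHCF/BG/- → run D
t=9: L0/L1/L2 = HCF/BGD/- → run H
t=10: L0/L1/L2 = HCF/BGD/- → run H
t=11: L0/L1/L2 = HCF/BGD/- → run H
t=12: L0/L1/L2 = CF/BGDH/- → run C
t=13: L0/L1/L2 = CF/BGDH/- → run C
t=14: L0/L1/L2 = CF/BGDH/- → run C
t=15: L0/L1/L2 = F/BGDHC/- → run F
t=16: L0/L1/L2 = F/BGDHC/- → run F
t=17: L0/L1/L2 = F/BGDHC/- → run F
t=18: L0/L1/L2 = -/BGDHCF/- → run B
t=19: L0/L1/L2 = -/GDHCF/- → run G
t=20: L0/L1/L2 = -/DHCF/- → run D
t=21: L0/L1/L2 = -/DHCF/- → run D
t=22: L0/L1/L2 = -/DHCF/- → run D
t=23: L0/L1/L2 = -/DHCF/- → run D
t=24: L0/L1/L2 = -/HCF/- → run H
t=25: L0/L1/L2 = -/CF/- → run C
t=26: L0/L1/L2 = -/CF/- → run C
t=27: L0/L1/L2 = -/CF/- → run C
t=28: L0/L1/L2 = -/CF/- → run C
t=29: L0/L1/L2 = -/F/- → run F
t=30: (idle)
t=31: (idle)
t=32: (idle)
t=33: (idle)
t=34: (idle)

context switches = 12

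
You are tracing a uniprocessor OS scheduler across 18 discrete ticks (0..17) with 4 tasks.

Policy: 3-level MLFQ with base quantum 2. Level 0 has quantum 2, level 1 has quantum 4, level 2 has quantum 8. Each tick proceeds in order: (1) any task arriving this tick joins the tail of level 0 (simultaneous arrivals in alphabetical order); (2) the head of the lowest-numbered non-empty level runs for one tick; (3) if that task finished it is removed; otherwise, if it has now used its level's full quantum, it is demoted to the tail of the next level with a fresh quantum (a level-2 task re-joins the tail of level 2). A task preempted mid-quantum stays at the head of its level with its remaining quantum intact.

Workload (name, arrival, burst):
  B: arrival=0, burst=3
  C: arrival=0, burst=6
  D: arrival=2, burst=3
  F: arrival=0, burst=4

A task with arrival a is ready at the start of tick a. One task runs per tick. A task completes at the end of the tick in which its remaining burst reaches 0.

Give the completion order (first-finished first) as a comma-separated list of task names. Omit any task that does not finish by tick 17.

t=0: L0/L1/L2 = BCF/-/- → run B
t=1: L0/L1/L2 = BCF/-/- → run B
t=2: L0/L1/L2 = CFD/B/- → run C
t=3: L0/L1/L2 = CFD/B/- → run C
t=4: L0/L1/L2 = FD/BC/- → run F
t=5: L0/L1/L2 = FD/BC/- → run F
t=6: L0/L1/L2 = D/BCF/- → run D
t=7: L0/L1/L2 = D/BCF/- → run D
t=8: L0/L1/L2 = -/BCFD/- → run B
t=9: L0/L1/L2 = -/CFD/- → run C
t=10: L0/L1/L2 = -/CFD/- → run C
t=11: L0/L1/L2 = -/CFD/- → run C
t=12: L0/L1/L2 = -/CFD/- → run C
t=13: L0/L1/L2 = -/FD/- → run F
t=14: L0/L1/L2 = -/FD/- → run F
t=15: L0/L1/L2 = -/D/- → run D
t=16: (idle)
t=17: (idle)

completion order = B, C, F, D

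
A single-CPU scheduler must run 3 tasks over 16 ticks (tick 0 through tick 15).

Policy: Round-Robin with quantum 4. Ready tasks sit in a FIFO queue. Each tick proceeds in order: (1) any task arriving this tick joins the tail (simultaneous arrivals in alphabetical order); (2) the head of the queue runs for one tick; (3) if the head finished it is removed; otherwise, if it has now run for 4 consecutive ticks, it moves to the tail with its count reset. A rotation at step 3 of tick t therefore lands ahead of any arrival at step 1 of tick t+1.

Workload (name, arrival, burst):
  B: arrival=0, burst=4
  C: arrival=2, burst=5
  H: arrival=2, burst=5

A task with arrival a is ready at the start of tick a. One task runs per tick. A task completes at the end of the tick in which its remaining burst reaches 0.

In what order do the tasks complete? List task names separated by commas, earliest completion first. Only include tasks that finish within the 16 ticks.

completion order = B, C, H

t=0: queue=[B] q_used=0 → run B
t=1: queue=[B] q_used=1 → run B
t=2: queue=[B,C,H] q_used=2 → run B
t=3: queue=[B,C,H] q_used=3 → run B
t=4: queue=[C,H] q_used=0 → run C
t=5: queue=[C,H] q_used=1 → run C
t=6: queue=[C,H] q_used=2 → run C
t=7: queue=[C,H] q_used=3 → run C
t=8: queue=[H,C] q_used=0 → run H
t=9: queue=[H,C] q_used=1 → run H
t=10: queue=[H,C] q_used=2 → run H
t=11: queue=[H,C] q_used=3 → run H
t=12: queue=[C,H] q_used=0 → run C
t=13: queue=[H] q_used=0 → run H
t=14: (idle)
t=15: (idle)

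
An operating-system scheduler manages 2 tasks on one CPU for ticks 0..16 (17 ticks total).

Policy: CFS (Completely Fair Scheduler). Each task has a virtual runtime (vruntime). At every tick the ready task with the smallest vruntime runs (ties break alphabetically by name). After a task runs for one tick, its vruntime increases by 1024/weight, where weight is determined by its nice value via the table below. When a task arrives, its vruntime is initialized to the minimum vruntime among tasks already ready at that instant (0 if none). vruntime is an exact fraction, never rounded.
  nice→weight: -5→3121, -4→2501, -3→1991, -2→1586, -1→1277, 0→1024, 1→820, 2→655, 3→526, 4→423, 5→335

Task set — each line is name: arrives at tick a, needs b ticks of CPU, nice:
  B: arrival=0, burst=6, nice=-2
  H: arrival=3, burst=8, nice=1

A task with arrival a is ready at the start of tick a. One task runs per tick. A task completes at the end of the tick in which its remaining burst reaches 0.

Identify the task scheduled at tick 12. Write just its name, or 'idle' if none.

running at tick 12 = H

t=0: vr[B=0] → run B
t=1: vr[B=512/793] → run B
t=2: vr[B=1024/793] → run B
t=3: vr[B=1536/793 H=1536/793] → run B
t=4: vr[B=2048/793 H=1536/793] → run H
t=5: vr[B=2048/793 H=517888/162565] → run B
t=6: vr[B=2560/793 H=517888/162565] → run H
t=7: vr[B=2560/793 H=720896/162565] → run B
t=8: vr[H=720896/162565] → run H
t=9: vr[H=923904/162565] → run H
t=10: vr[H=1126912/162565] → run H
t=11: vr[H=265984/32513] → run H
t=12: vr[H=1532928/162565] → run H
t=13: vr[H=1735936/162565] → run H
t=14: (idle)
t=15: (idle)
t=16: (idle)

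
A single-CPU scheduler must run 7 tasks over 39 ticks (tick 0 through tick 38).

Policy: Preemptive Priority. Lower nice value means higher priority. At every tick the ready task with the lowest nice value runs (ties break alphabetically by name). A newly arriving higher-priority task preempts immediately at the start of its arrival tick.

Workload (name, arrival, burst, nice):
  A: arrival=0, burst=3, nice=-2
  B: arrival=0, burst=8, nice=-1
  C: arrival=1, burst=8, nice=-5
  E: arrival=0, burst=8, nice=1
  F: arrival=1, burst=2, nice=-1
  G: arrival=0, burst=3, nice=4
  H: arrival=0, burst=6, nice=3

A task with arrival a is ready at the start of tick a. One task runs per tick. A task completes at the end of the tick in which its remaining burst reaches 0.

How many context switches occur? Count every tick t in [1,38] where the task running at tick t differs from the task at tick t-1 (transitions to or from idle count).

context switches = 8

t=0: ready={A,B,E,G,H} → run A
t=1: ready={A,B,C,E,F,G,H} → run C
t=2: ready={A,B,C,E,F,G,H} → run C
t=3: ready={A,B,C,E,F,G,H} → run C
t=4: ready={A,B,C,E,F,G,H} → run C
t=5: ready={A,B,C,E,F,G,H} → run C
t=6: ready={A,B,C,E,F,G,H} → run C
t=7: ready={A,B,C,E,F,G,H} → run C
t=8: ready={A,B,C,E,F,G,H} → run C
t=9: ready={A,B,E,F,G,H} → run A
t=10: ready={A,B,E,F,G,H} → run A
t=11: ready={B,E,F,G,H} → run B
t=12: ready={B,E,F,G,H} → run B
t=13: ready={B,E,F,G,H} → run B
t=14: ready={B,E,F,G,H} → run B
t=15: ready={B,E,F,G,H} → run B
t=16: ready={B,E,F,G,H} → run B
t=17: ready={B,E,F,G,H} → run B
t=18: ready={B,E,F,G,H} → run B
t=19: ready={E,F,G,H} → run F
t=20: ready={E,F,G,H} → run F
t=21: ready={E,G,H} → run E
t=22: ready={E,G,H} → run E
t=23: ready={E,G,H} → run E
t=24: ready={E,G,H} → run E
t=25: ready={E,G,H} → run E
t=26: ready={E,G,H} → run E
t=27: ready={E,G,H} → run E
t=28: ready={E,G,H} → run E
t=29: ready={G,H} → run H
t=30: ready={G,H} → run H
t=31: ready={G,H} → run H
t=32: ready={G,H} → run H
t=33: ready={G,H} → run H
t=34: ready={G,H} → run H
t=35: ready={G} → run G
t=36: ready={G} → run G
t=37: ready={G} → run G
t=38: (idle)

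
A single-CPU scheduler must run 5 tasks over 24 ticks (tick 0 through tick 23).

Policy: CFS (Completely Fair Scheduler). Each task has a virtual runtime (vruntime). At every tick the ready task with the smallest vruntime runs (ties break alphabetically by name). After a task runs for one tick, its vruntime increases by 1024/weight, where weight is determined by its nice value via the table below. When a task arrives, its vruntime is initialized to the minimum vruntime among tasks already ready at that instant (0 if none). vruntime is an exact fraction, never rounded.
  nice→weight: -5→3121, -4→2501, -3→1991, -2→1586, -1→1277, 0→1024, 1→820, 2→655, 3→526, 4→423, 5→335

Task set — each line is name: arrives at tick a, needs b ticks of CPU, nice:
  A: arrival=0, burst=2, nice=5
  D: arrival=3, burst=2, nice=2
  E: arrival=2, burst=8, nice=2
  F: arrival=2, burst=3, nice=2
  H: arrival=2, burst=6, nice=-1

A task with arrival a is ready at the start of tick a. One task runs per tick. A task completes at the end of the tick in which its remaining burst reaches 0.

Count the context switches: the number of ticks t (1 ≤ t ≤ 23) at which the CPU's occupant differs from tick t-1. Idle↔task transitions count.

t=0: vr[A=0] → run A
t=1: vr[A=1024/335] → run A
t=2: vr[E=0 F=0 H=0] → run E
t=3: vr[D=0 E=1024/655 F=0 H=0] → run D
t=4: vr[D=1024/655 E=1024/655 F=0 H=0] → run F
t=5: vr[D=1024/655 E=1024/655 F=1024/655 H=0] → run H
t=6: vr[D=1024/655 E=1024/655 F=1024/655 H=1024/1277] → run H
t=7: vr[D=1024/655 E=1024/655 F=1024/655 H=2048/1277] → run D
t=8: vr[E=1024/655 F=1024/655 H=2048/1277] → run E
t=9: vr[E=2048/655 F=1024/655 H=2048/1277] → run F
t=10: vr[E=2048/655 F=2048/655 H=2048/1277] → run H
t=11: vr[E=2048/655 F=2048/655 H=3072/1277] → run H
t=12: vr[E=2048/655 F=2048/655 H=4096/1277] → run E
t=13: vr[E=3072/655 F=2048/655 H=4096/1277] → run F
t=14: vr[E=3072/655 H=4096/1277] → run H
t=15: vr[E=3072/655 H=5120/1277] → run H
t=16: vr[E=3072/655] → run E
t=17: vr[E=4096/655] → run E
t=18: vr[E=1024/131] → run E
t=19: vr[E=6144/655] → run E
t=20: vr[E=7168/655] → run E
t=21: (idle)
t=22: (idle)
t=23: (idle)

context switches = 13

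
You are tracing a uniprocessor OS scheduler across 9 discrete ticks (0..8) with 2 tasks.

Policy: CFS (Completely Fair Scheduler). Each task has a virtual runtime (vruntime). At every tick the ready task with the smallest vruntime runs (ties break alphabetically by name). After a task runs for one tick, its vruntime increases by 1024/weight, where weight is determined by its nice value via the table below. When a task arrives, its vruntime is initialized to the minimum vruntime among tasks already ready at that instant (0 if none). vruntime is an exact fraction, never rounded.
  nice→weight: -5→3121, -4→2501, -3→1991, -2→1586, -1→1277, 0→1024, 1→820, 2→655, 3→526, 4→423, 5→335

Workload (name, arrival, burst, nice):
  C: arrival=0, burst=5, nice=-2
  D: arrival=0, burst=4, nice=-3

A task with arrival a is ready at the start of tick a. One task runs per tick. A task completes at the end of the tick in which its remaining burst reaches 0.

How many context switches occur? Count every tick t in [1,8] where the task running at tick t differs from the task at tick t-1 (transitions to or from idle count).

t=0: vr[C=0 D=0] → run C
t=1: vr[C=512/793 D=0] → run D
t=2: vr[C=512/793 D=1024/1991] → run D
t=3: vr[C=512/793 D=2048/1991] → run C
t=4: vr[C=1024/793 D=2048/1991] → run D
t=5: vr[C=1024/793 D=3072/1991] → run C
t=6: vr[C=1536/793 D=3072/1991] → run D
t=7: vr[C=1536/793] → run C
t=8: vr[C=2048/793] → run C

context switches = 6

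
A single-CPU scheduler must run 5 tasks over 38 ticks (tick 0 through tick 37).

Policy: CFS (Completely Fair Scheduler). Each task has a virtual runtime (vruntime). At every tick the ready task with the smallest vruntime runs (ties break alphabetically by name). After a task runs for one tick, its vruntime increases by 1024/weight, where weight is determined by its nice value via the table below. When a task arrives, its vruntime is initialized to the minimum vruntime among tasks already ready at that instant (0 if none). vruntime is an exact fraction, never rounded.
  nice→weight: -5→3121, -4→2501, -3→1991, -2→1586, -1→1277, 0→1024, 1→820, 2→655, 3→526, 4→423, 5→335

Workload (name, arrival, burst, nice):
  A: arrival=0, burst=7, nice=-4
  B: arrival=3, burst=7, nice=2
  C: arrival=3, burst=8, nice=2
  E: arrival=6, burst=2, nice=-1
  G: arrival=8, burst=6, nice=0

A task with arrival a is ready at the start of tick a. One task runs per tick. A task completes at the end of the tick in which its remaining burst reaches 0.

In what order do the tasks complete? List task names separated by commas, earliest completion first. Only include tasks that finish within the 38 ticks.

t=0: vr[A=0] → run A
t=1: vr[A=1024/2501] → run A
t=2: vr[A=2048/2501] → run A
t=3: vr[A=3072/2501 B=3072/2501 C=3072/2501] → run A
t=4: vr[A=4096/2501 B=3072/2501 C=3072/2501] → run B
t=5: vr[A=4096/2501 B=4573184/1638155 C=3072/2501] → run C
t=6: vr[A=4096/2501 B=4573184/1638155 C=4573184/1638155 E=4096/2501] → run A
t=7: vr[A=5120/2501 B=4573184/1638155 C=4573184/1638155 E=4096/2501] → run E
t=8: vr[A=5120/2501 B=4573184/1638155 C=4573184/1638155 E=7791616/3193777 G=5120/2501] → run A
t=9: vr[A=6144/2501 B=4573184/1638155 C=4573184/1638155 E=7791616/3193777 G=5120/2501] → run G
t=10: vr[A=6144/2501 B=4573184/1638155 C=4573184/1638155 E=7791616/3193777 G=7621/2501] → run E
t=11: vr[A=6144/2501 B=4573184/1638155 C=4573184/1638155 G=7621/2501] → run A
t=12: vr[B=4573184/1638155 C=4573184/1638155 G=7621/2501] → run B
t=13: vr[B=7134208/1638155 C=4573184/1638155 G=7621/2501] → run C
t=14: vr[B=7134208/1638155 C=7134208/1638155 G=7621/2501] → run G
t=15: vr[B=7134208/1638155 C=7134208/1638155 G=10122/2501] → run G
t=16: vr[B=7134208/1638155 C=7134208/1638155 G=12623/2501] → run B
t=17: vr[B=9695232/1638155 C=7134208/1638155 G=12623/2501] → run C
t=18: vr[B=9695232/1638155 C=9695232/1638155 G=12623/2501] → run G
t=19: vr[B=9695232/1638155 C=9695232/1638155 G=15124/2501] → run B
t=20: vr[B=12256256/1638155 C=9695232/1638155 G=15124/2501] → run C
t=21: vr[B=12256256/1638155 C=12256256/1638155 G=15124/2501] → run G
t=22: vr[B=12256256/1638155 C=12256256/1638155 G=17625/2501] → run G
t=23: vr[B=12256256/1638155 C=12256256/1638155] → run B
t=24: vr[B=2963456/327631 C=12256256/1638155] → run C
t=25: vr[B=2963456/327631 C=2963456/327631] → run B
t=26: vr[B=17378304/1638155 C=2963456/327631] → run C
t=27: vr[B=17378304/1638155 C=17378304/1638155] → run B
t=28: vr[C=17378304/1638155] → run C
t=29: vr[C=19939328/1638155] → run C
t=30: (idle)
t=31: (idle)
t=32: (idle)
t=33: (idle)
t=34: (idle)
t=35: (idle)
t=36: (idle)
t=37: (idle)

completion order = E, A, G, B, C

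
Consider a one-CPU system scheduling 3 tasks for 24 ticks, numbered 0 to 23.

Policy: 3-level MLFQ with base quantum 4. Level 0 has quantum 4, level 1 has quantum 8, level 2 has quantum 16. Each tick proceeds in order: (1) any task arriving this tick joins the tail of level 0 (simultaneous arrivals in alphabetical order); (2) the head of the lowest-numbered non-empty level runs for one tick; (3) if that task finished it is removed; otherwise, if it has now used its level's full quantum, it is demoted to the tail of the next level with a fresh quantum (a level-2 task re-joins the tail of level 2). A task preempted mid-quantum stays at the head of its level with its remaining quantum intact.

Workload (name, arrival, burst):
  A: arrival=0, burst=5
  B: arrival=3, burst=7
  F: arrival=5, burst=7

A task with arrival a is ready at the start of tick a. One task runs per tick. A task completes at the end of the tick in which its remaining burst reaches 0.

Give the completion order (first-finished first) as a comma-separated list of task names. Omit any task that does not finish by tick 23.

t=0: L0/L1/L2 = A/-/- → run A
t=1: L0/L1/L2 = A/-/- → run A
t=2: L0/L1/L2 = A/-/- → run A
t=3: L0/L1/L2 = AB/-/- → run A
t=4: L0/L1/L2 = B/A/- → run B
t=5: L0/L1/L2 = BF/A/- → run B
t=6: L0/L1/L2 = BF/A/- → run B
t=7: L0/L1/L2 = BF/A/- → run B
t=8: L0/L1/L2 = F/AB/- → run F
t=9: L0/L1/L2 = F/AB/- → run F
t=10: L0/L1/L2 = F/AB/- → run F
t=11: L0/L1/L2 = F/AB/- → run F
t=12: L0/L1/L2 = -/ABF/- → run A
t=13: L0/L1/L2 = -/BF/- → run B
t=14: L0/L1/L2 = -/BF/- → run B
t=15: L0/L1/L2 = -/BF/- → run B
t=16: L0/L1/L2 = -/F/- → run F
t=17: L0/L1/L2 = -/F/- → run F
t=18: L0/L1/L2 = -/F/- → run F
t=19: (idle)
t=20: (idle)
t=21: (idle)
t=22: (idle)
t=23: (idle)

completion order = A, B, F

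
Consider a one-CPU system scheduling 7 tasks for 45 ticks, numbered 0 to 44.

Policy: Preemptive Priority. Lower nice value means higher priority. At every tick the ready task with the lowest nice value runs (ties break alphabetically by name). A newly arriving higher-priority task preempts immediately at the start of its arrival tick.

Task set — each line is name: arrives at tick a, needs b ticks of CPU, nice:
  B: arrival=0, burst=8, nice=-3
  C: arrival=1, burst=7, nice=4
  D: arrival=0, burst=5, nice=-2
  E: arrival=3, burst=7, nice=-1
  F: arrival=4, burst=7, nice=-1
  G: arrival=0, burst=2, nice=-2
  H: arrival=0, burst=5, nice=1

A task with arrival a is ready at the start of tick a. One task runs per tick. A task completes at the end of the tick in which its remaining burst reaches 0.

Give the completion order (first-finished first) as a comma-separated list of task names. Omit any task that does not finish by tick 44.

t=0: ready={B,D,G,H} → run B
t=1: ready={B,C,D,G,H} → run B
t=2: ready={B,C,D,G,H} → run B
t=3: ready={B,C,D,E,G,H} → run B
t=4: ready={B,C,D,E,F,G,H} → run B
t=5: ready={B,C,D,E,F,G,H} → run B
t=6: ready={B,C,D,E,F,G,H} → run B
t=7: ready={B,C,D,E,F,G,H} → run B
t=8: ready={C,D,E,F,G,H} → run D
t=9: ready={C,D,E,F,G,H} → run D
t=10: ready={C,D,E,F,G,H} → run D
t=11: ready={C,D,E,F,G,H} → run D
t=12: ready={C,D,E,F,G,H} → run D
t=13: ready={C,E,F,G,H} → run G
t=14: ready={C,E,F,G,H} → run G
t=15: ready={C,E,F,H} → run E
t=16: ready={C,E,F,H} → run E
t=17: ready={C,E,F,H} → run E
t=18: ready={C,E,F,H} → run E
t=19: ready={C,E,F,H} → run E
t=20: ready={C,E,F,H} → run E
t=21: ready={C,E,F,H} → run E
t=22: ready={C,F,H} → run F
t=23: ready={C,F,H} → run F
t=24: ready={C,F,H} → run F
t=25: ready={C,F,H} → run F
t=26: ready={C,F,H} → run F
t=27: ready={C,F,H} → run F
t=28: ready={C,F,H} → run F
t=29: ready={C,H} → run H
t=30: ready={C,H} → run H
t=31: ready={C,H} → run H
t=32: ready={C,H} → run H
t=33: ready={C,H} → run H
t=34: ready={C} → run C
t=35: ready={C} → run C
t=36: ready={C} → run C
t=37: ready={C} → run C
t=38: ready={C} → run C
t=39: ready={C} → run C
t=40: ready={C} → run C
t=41: (idle)
t=42: (idle)
t=43: (idle)
t=44: (idle)

completion order = B, D, G, E, F, H, C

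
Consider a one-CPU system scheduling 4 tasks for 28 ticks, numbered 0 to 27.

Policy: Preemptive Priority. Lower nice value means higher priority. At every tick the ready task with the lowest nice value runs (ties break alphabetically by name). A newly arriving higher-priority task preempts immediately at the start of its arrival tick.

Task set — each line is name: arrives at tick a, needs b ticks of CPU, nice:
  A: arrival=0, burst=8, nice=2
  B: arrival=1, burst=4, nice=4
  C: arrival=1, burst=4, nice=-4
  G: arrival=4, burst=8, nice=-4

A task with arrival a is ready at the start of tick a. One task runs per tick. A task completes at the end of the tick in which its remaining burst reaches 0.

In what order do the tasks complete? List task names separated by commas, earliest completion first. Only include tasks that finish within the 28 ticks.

t=0: ready={A} → run A
t=1: ready={A,B,C} → run C
t=2: ready={A,B,C} → run C
t=3: ready={A,B,C} → run C
t=4: ready={A,B,C,G} → run C
t=5: ready={A,B,G} → run G
t=6: ready={A,B,G} → run G
t=7: ready={A,B,G} → run G
t=8: ready={A,B,G} → run G
t=9: ready={A,B,G} → run G
t=10: ready={A,B,G} → run G
t=11: ready={A,B,G} → run G
t=12: ready={A,B,G} → run G
t=13: ready={A,B} → run A
t=14: ready={A,B} → run A
t=15: ready={A,B} → run A
t=16: ready={A,B} → run A
t=17: ready={A,B} → run A
t=18: ready={A,B} → run A
t=19: ready={A,B} → run A
t=20: ready={B} → run B
t=21: ready={B} → run B
t=22: ready={B} → run B
t=23: ready={B} → run B
t=24: (idle)
t=25: (idle)
t=26: (idle)
t=27: (idle)

completion order = C, G, A, B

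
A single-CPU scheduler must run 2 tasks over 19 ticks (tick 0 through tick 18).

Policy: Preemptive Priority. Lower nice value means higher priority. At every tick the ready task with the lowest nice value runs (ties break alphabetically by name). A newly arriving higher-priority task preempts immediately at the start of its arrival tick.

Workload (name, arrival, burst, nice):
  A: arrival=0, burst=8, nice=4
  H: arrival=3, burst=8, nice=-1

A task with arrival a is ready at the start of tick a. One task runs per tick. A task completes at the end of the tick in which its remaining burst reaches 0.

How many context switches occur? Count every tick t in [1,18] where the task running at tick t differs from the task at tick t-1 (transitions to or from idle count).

context switches = 3

t=0: ready={A} → run A
t=1: ready={A} → run A
t=2: ready={A} → run A
t=3: ready={A,H} → run H
t=4: ready={A,H} → run H
t=5: ready={A,H} → run H
t=6: ready={A,H} → run H
t=7: ready={A,H} → run H
t=8: ready={A,H} → run H
t=9: ready={A,H} → run H
t=10: ready={A,H} → run H
t=11: ready={A} → run A
t=12: ready={A} → run A
t=13: ready={A} → run A
t=14: ready={A} → run A
t=15: ready={A} → run A
t=16: (idle)
t=17: (idle)
t=18: (idle)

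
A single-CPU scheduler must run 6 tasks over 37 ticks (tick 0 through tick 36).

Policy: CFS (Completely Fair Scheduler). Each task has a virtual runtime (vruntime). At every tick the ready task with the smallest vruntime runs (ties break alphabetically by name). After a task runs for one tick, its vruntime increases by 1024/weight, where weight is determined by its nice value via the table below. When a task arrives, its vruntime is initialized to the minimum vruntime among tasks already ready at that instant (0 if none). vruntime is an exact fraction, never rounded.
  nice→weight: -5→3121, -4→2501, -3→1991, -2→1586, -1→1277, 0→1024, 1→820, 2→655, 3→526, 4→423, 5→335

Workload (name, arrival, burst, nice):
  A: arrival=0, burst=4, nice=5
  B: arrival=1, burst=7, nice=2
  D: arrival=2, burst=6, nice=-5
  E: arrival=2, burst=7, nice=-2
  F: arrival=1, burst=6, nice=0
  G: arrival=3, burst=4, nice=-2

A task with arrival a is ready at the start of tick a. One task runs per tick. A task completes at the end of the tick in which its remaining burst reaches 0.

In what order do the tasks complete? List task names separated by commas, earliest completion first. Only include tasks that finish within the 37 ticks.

t=0: vr[A=0] → run A
t=1: vr[A=1024/335 B=1024/335 F=1024/335] → run A
t=2: vr[A=2048/335 B=1024/335 D=1024/335 E=1024/335 F=1024/335] → run B
t=3: vr[A=2048/335 B=202752/43885 D=1024/335 E=1024/335 F=1024/335 G=1024/335] → run D
t=4: vr[A=2048/335 B=202752/43885 D=3538944/1045535 E=1024/335 F=1024/335 G=1024/335] → run E
t=5: vr[A=2048/335 B=202752/43885 D=3538944/1045535 E=983552/265655 F=1024/335 G=1024/335] → run F
t=6: vr[A=2048/335 B=202752/43885 D=3538944/1045535 E=983552/265655 F=1359/335 G=1024/335] → run G
t=7: vr[A=2048/335 B=202752/43885 D=3538944/1045535 E=983552/265655 F=1359/335 G=983552/265655] → run D
t=8: vr[A=2048/335 B=202752/43885 D=3881984/1045535 E=983552/265655 F=1359/335 G=983552/265655] → run E
t=9: vr[A=2048/335 B=202752/43885 D=3881984/1045535 E=1155072/265655 F=1359/335 G=983552/265655] → run G
t=10: vr[A=2048/335 B=202752/43885 D=3881984/1045535 E=1155072/265655 F=1359/335 G=1155072/265655] → run D
t=11: vr[A=2048/335 B=202752/43885 D=4225024/1045535 E=1155072/265655 F=1359/335 G=1155072/265655] → run D
t=12: vr[A=2048/335 B=202752/43885 D=4568064/1045535 E=1155072/265655 F=1359/335 G=1155072/265655] → run F
t=13: vr[A=2048/335 B=202752/43885 D=4568064/1045535 E=1155072/265655 F=1694/335 G=1155072/265655] → run E
t=14: vr[A=2048/335 B=202752/43885 D=4568064/1045535 E=1326592/265655 F=1694/335 G=1155072/265655] → run G
t=15: vr[A=2048/335 B=202752/43885 D=4568064/1045535 E=1326592/265655 F=1694/335 G=1326592/265655] → run D
t=16: vr[A=2048/335 B=202752/43885 D=4911104/1045535 E=1326592/265655 F=1694/335 G=1326592/265655] → run B
t=17: vr[A=2048/335 B=54272/8777 D=4911104/1045535 E=1326592/265655 F=1694/335 G=1326592/265655] → run D
t=18: vr[A=2048/335 B=54272/8777 E=1326592/265655 F=1694/335 G=1326592/265655] → run E
t=19: vr[A=2048/335 B=54272/8777 E=1498112/265655 F=1694/335 G=1326592/265655] → run G
t=20: vr[A=2048/335 B=54272/8777 E=1498112/265655 F=1694/335] → run F
t=21: vr[A=2048/335 B=54272/8777 E=1498112/265655 F=2029/335] → run E
t=22: vr[A=2048/335 B=54272/8777 E=1669632/265655 F=2029/335] → run F
t=23: vr[A=2048/335 B=54272/8777 E=1669632/265655 F=2364/335] → run A
t=24: vr[A=3072/335 B=54272/8777 E=1669632/265655 F=2364/335] → run B
t=25: vr[A=3072/335 B=339968/43885 E=1669632/265655 F=2364/335] → run E
t=26: vr[A=3072/335 B=339968/43885 E=1841152/265655 F=2364/335] → run E
t=27: vr[A=3072/335 B=339968/43885 F=2364/335] → run F
t=28: vr[A=3072/335 B=339968/43885 F=2699/335] → run B
t=29: vr[A=3072/335 B=408576/43885 F=2699/335] → run F
t=30: vr[A=3072/335 B=408576/43885] → run A
t=31: vr[B=408576/43885] → run B
t=32: vr[B=477184/43885] → run B
t=33: vr[B=545792/43885] → run B
t=34: (idle)
t=35: (idle)
t=36: (idle)

completion order = D, G, E, F, A, B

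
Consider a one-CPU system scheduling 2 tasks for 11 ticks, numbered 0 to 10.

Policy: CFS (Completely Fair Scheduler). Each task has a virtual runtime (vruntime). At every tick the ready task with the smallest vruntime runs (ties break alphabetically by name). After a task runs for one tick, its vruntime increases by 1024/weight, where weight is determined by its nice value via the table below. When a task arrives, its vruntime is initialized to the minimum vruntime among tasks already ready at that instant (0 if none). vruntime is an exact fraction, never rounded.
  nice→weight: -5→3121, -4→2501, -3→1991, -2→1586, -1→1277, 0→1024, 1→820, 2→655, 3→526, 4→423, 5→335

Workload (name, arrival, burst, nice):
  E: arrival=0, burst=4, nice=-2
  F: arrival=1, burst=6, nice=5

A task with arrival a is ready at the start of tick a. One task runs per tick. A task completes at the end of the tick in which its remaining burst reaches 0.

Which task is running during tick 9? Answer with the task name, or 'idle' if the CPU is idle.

t=0: vr[E=0] → run E
t=1: vr[E=512/793 F=512/793] → run E
t=2: vr[E=1024/793 F=512/793] → run F
t=3: vr[E=1024/793 F=983552/265655] → run E
t=4: vr[E=1536/793 F=983552/265655] → run E
t=5: vr[F=983552/265655] → run F
t=6: vr[F=1795584/265655] → run F
t=7: vr[F=2607616/265655] → run F
t=8: vr[F=3419648/265655] → run F
t=9: vr[F=846336/53131] → run F
t=10: (idle)

running at tick 9 = F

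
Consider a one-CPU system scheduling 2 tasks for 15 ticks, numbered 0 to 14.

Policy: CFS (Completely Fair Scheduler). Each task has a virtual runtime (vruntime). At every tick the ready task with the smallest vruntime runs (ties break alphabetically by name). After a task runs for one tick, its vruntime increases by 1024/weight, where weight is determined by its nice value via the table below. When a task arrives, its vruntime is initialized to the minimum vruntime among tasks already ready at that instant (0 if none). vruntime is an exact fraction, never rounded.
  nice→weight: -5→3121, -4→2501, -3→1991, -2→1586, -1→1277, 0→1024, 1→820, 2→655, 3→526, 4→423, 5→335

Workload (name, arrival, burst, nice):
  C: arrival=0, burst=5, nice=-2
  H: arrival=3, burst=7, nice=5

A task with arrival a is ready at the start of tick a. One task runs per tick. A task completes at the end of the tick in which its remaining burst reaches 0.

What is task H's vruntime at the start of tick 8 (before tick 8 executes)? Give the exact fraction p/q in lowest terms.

t=0: vr[C=0] → run C
t=1: vr[C=512/793] → run C
t=2: vr[C=1024/793] → run C
t=3: vr[C=1536/793 H=1536/793] → run C
t=4: vr[C=2048/793 H=1536/793] → run H
t=5: vr[C=2048/793 H=1326592/265655] → run C
t=6: vr[H=1326592/265655] → run H
t=7: vr[H=2138624/265655] → run H
t=8: vr[H=2950656/265655] → run H
t=9: vr[H=3762688/265655] → run H
t=10: vr[H=914944/53131] → run H
t=11: vr[H=5386752/265655] → run H
t=12: (idle)
t=13: (idle)
t=14: (idle)

vruntime(H, start of tick 8) = 2950656/265655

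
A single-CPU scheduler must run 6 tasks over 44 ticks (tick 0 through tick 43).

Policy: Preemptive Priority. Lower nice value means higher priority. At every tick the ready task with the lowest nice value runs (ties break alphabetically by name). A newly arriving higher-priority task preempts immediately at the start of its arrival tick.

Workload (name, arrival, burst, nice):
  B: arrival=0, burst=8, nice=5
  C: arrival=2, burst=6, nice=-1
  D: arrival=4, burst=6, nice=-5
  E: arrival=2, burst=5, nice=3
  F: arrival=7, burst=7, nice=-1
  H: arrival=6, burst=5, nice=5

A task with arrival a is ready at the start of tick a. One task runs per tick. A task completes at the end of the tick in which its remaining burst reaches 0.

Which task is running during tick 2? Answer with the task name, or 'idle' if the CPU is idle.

t=0: ready={B} → run B
t=1: ready={B} → run B
t=2: ready={B,C,E} → run C
t=3: ready={B,C,E} → run C
t=4: ready={B,C,D,E} → run D
t=5: ready={B,C,D,E} → run D
t=6: ready={B,C,D,E,H} → run D
t=7: ready={B,C,D,E,F,H} → run D
t=8: ready={B,C,D,E,F,H} → run D
t=9: ready={B,C,D,E,F,H} → run D
t=10: ready={B,C,E,F,H} → run C
t=11: ready={B,C,E,F,H} → run C
t=12: ready={B,C,E,F,H} → run C
t=13: ready={B,C,E,F,H} → run C
t=14: ready={B,E,F,H} → run F
t=15: ready={B,E,F,H} → run F
t=16: ready={B,E,F,H} → run F
t=17: ready={B,E,F,H} → run F
t=18: ready={B,E,F,H} → run F
t=19: ready={B,E,F,H} → run F
t=20: ready={B,E,F,H} → run F
t=21: ready={B,E,H} → run E
t=22: ready={B,E,H} → run E
t=23: ready={B,E,H} → run E
t=24: ready={B,E,H} → run E
t=25: ready={B,E,H} → run E
t=26: ready={B,H} → run B
t=27: ready={B,H} → run B
t=28: ready={B,H} → run B
t=29: ready={B,H} → run B
t=30: ready={B,H} → run B
t=31: ready={B,H} → run B
t=32: ready={H} → run H
t=33: ready={H} → run H
t=34: ready={H} → run H
t=35: ready={H} → run H
t=36: ready={H} → run H
t=37: (idle)
t=38: (idle)
t=39: (idle)
t=40: (idle)
t=41: (idle)
t=42: (idle)
t=43: (idle)

running at tick 2 = C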